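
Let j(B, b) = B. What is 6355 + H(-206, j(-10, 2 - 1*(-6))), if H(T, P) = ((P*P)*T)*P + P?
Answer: 212345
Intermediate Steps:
H(T, P) = P + T*P**3 (H(T, P) = (P**2*T)*P + P = (T*P**2)*P + P = T*P**3 + P = P + T*P**3)
6355 + H(-206, j(-10, 2 - 1*(-6))) = 6355 + (-10 - 206*(-10)**3) = 6355 + (-10 - 206*(-1000)) = 6355 + (-10 + 206000) = 6355 + 205990 = 212345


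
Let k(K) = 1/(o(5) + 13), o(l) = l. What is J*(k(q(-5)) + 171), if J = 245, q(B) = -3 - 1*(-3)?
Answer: 754355/18 ≈ 41909.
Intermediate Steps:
q(B) = 0 (q(B) = -3 + 3 = 0)
k(K) = 1/18 (k(K) = 1/(5 + 13) = 1/18)
J*(k(q(-5)) + 171) = 245*(1/18 + 171) = 245*(3079/18) = 754355/18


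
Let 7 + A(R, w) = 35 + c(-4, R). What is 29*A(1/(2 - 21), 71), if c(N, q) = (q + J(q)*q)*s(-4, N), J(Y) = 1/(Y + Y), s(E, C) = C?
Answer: 14442/19 ≈ 760.11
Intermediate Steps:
J(Y) = 1/(2*Y)
c(N, q) = N*(1/2 + q) (c(N, q) = (q + (1/(2*q))*q)*N = (q + 1/2)*N = (1/2 + q)*N = N*(1/2 + q))
A(R, w) = 26 - 4*R (A(R, w) = -7 + (35 - 4*(1/2 + R)) = -7 + (35 + (-2 - 4*R)) = -7 + (33 - 4*R) = 26 - 4*R)
29*A(1/(2 - 21), 71) = 29*(26 - 4/(2 - 21)) = 29*(26 - 4/(-19)) = 29*(26 - 4*(-1/19)) = 29*(26 + 4/19) = 29*(498/19) = 14442/19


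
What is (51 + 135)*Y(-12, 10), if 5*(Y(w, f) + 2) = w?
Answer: -4092/5 ≈ -818.40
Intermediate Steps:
Y(w, f) = -2 + w/5
(51 + 135)*Y(-12, 10) = (51 + 135)*(-2 + (⅕)*(-12)) = 186*(-2 - 12/5) = 186*(-22/5) = -4092/5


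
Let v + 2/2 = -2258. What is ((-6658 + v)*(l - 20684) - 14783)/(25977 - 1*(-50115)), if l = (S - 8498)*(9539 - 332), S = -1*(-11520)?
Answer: -82639402191/25364 ≈ -3.2581e+6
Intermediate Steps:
S = 11520
v = -2259 (v = -1 - 2258 = -2259)
l = 27823554 (l = (11520 - 8498)*(9539 - 332) = 3022*9207 = 27823554)
((-6658 + v)*(l - 20684) - 14783)/(25977 - 1*(-50115)) = ((-6658 - 2259)*(27823554 - 20684) - 14783)/(25977 - 1*(-50115)) = (-8917*27802870 - 14783)/(25977 + 50115) = (-247918191790 - 14783)/76092 = -247918206573*1/76092 = -82639402191/25364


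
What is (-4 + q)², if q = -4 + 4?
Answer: 16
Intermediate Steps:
q = 0
(-4 + q)² = (-4 + 0)² = (-4)² = 16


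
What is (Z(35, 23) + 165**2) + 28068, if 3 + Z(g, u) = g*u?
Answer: 56095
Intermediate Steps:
Z(g, u) = -3 + g*u
(Z(35, 23) + 165**2) + 28068 = ((-3 + 35*23) + 165**2) + 28068 = ((-3 + 805) + 27225) + 28068 = (802 + 27225) + 28068 = 28027 + 28068 = 56095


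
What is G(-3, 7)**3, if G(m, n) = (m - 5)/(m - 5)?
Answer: 1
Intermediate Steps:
G(m, n) = 1 (G(m, n) = (-5 + m)/(-5 + m) = 1)
G(-3, 7)**3 = 1**3 = 1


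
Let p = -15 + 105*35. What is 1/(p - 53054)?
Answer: -1/49394 ≈ -2.0245e-5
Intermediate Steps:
p = 3660 (p = -15 + 3675 = 3660)
1/(p - 53054) = 1/(3660 - 53054) = 1/(-49394) = -1/49394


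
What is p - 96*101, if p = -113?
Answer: -9809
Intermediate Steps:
p - 96*101 = -113 - 96*101 = -113 - 9696 = -9809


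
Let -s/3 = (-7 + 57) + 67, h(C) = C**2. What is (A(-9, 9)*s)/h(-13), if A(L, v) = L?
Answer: 243/13 ≈ 18.692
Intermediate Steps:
s = -351 (s = -3*((-7 + 57) + 67) = -3*(50 + 67) = -3*117 = -351)
(A(-9, 9)*s)/h(-13) = (-9*(-351))/((-13)**2) = 3159/169 = 3159*(1/169) = 243/13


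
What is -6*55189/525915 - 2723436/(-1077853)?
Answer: 358460689546/188953020165 ≈ 1.8971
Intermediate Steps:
-6*55189/525915 - 2723436/(-1077853) = -331134*1/525915 - 2723436*(-1/1077853) = -110378/175305 + 2723436/1077853 = 358460689546/188953020165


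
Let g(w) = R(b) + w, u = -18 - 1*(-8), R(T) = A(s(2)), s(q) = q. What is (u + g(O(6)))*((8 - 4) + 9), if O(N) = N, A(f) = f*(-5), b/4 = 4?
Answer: -182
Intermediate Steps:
b = 16 (b = 4*4 = 16)
A(f) = -5*f
R(T) = -10 (R(T) = -5*2 = -10)
u = -10 (u = -18 + 8 = -10)
g(w) = -10 + w
(u + g(O(6)))*((8 - 4) + 9) = (-10 + (-10 + 6))*((8 - 4) + 9) = (-10 - 4)*(4 + 9) = -14*13 = -182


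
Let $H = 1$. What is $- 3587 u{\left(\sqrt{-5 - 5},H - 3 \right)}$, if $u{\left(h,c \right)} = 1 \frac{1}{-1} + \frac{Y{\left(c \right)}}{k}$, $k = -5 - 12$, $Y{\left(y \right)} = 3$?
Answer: $4220$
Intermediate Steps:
$k = -17$ ($k = -5 - 12 = -17$)
$u{\left(h,c \right)} = - \frac{20}{17}$ ($u{\left(h,c \right)} = 1 \frac{1}{-1} + \frac{3}{-17} = 1 \left(-1\right) + 3 \left(- \frac{1}{17}\right) = -1 - \frac{3}{17} = - \frac{20}{17}$)
$- 3587 u{\left(\sqrt{-5 - 5},H - 3 \right)} = \left(-3587\right) \left(- \frac{20}{17}\right) = 4220$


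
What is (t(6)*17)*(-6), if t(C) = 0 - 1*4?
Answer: 408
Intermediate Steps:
t(C) = -4 (t(C) = 0 - 4 = -4)
(t(6)*17)*(-6) = -4*17*(-6) = -68*(-6) = 408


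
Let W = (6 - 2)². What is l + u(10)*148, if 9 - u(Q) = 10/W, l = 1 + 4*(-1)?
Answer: 2473/2 ≈ 1236.5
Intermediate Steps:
W = 16 (W = 4² = 16)
l = -3 (l = 1 - 4 = -3)
u(Q) = 67/8 (u(Q) = 9 - 10/16 = 9 - 1*5/8 = 9 - 5/8 = 67/8)
l + u(10)*148 = -3 + (67/8)*148 = -3 + 2479/2 = 2473/2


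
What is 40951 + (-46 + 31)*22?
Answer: 40621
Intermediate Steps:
40951 + (-46 + 31)*22 = 40951 - 15*22 = 40951 - 330 = 40621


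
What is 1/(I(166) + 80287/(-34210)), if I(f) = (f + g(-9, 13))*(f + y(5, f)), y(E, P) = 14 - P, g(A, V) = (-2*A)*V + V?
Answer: 34210/197721933 ≈ 0.00017302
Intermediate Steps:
g(A, V) = V - 2*A*V (g(A, V) = -2*A*V + V = V - 2*A*V)
I(f) = 3458 + 14*f (I(f) = (f + 13*(1 - 2*(-9)))*(f + (14 - f)) = (f + 13*(1 + 18))*14 = (f + 13*19)*14 = (f + 247)*14 = (247 + f)*14 = 3458 + 14*f)
1/(I(166) + 80287/(-34210)) = 1/((3458 + 14*166) + 80287/(-34210)) = 1/((3458 + 2324) + 80287*(-1/34210)) = 1/(5782 - 80287/34210) = 1/(197721933/34210) = 34210/197721933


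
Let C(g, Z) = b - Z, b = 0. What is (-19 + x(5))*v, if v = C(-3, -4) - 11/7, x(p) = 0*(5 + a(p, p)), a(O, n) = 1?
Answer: -323/7 ≈ -46.143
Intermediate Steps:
C(g, Z) = -Z (C(g, Z) = 0 - Z = -Z)
x(p) = 0 (x(p) = 0*(5 + 1) = 0*6 = 0)
v = 17/7 (v = -1*(-4) - 11/7 = 4 - 11/7 = 17/7 ≈ 2.4286)
(-19 + x(5))*v = (-19 + 0)*(17/7) = -19*17/7 = -323/7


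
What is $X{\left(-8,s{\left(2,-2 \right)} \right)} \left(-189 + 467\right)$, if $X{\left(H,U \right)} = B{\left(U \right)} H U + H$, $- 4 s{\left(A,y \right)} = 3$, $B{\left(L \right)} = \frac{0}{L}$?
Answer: $-2224$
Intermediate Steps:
$B{\left(L \right)} = 0$
$s{\left(A,y \right)} = - \frac{3}{4}$ ($s{\left(A,y \right)} = \left(- \frac{1}{4}\right) 3 = - \frac{3}{4}$)
$X{\left(H,U \right)} = H$ ($X{\left(H,U \right)} = 0 H U + H = 0 U + H = 0 + H = H$)
$X{\left(-8,s{\left(2,-2 \right)} \right)} \left(-189 + 467\right) = - 8 \left(-189 + 467\right) = \left(-8\right) 278 = -2224$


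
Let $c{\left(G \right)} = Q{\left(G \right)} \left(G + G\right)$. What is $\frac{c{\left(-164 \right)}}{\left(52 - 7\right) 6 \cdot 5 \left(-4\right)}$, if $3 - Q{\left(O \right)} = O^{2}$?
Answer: $- \frac{1102613}{675} \approx -1633.5$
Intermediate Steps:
$Q{\left(O \right)} = 3 - O^{2}$
$c{\left(G \right)} = 2 G \left(3 - G^{2}\right)$ ($c{\left(G \right)} = \left(3 - G^{2}\right) \left(G + G\right) = \left(3 - G^{2}\right) 2 G = 2 G \left(3 - G^{2}\right)$)
$\frac{c{\left(-164 \right)}}{\left(52 - 7\right) 6 \cdot 5 \left(-4\right)} = \frac{2 \left(-164\right) \left(3 - \left(-164\right)^{2}\right)}{\left(52 - 7\right) 6 \cdot 5 \left(-4\right)} = \frac{2 \left(-164\right) \left(3 - 26896\right)}{45 \cdot 30 \left(-4\right)} = \frac{2 \left(-164\right) \left(3 - 26896\right)}{45 \left(-120\right)} = \frac{2 \left(-164\right) \left(-26893\right)}{-5400} = 8820904 \left(- \frac{1}{5400}\right) = - \frac{1102613}{675}$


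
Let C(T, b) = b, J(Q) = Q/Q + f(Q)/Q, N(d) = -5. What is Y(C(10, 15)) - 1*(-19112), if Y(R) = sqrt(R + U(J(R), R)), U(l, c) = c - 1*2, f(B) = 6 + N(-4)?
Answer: 19112 + 2*sqrt(7) ≈ 19117.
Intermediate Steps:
f(B) = 1 (f(B) = 6 - 5 = 1)
J(Q) = 1 + 1/Q (J(Q) = Q/Q + 1/Q = 1 + 1/Q)
U(l, c) = -2 + c (U(l, c) = c - 2 = -2 + c)
Y(R) = sqrt(-2 + 2*R) (Y(R) = sqrt(R + (-2 + R)) = sqrt(-2 + 2*R))
Y(C(10, 15)) - 1*(-19112) = sqrt(-2 + 2*15) - 1*(-19112) = sqrt(-2 + 30) + 19112 = sqrt(28) + 19112 = 2*sqrt(7) + 19112 = 19112 + 2*sqrt(7)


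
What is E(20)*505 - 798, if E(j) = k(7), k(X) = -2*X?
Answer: -7868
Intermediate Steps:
E(j) = -14 (E(j) = -2*7 = -14)
E(20)*505 - 798 = -14*505 - 798 = -7070 - 798 = -7868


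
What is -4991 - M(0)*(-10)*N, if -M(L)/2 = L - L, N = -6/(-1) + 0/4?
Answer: -4991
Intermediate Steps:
N = 6 (N = -6*(-1) + 0*(¼) = 6 + 0 = 6)
M(L) = 0 (M(L) = -2*(L - L) = -2*0 = 0)
-4991 - M(0)*(-10)*N = -4991 - 0*(-10)*6 = -4991 - 0*6 = -4991 - 1*0 = -4991 + 0 = -4991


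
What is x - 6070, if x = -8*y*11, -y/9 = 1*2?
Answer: -4486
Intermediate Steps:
y = -18 (y = -9*2 = -18)
x = 1584 (x = -8*(-18)*11 = 144*11 = 1584)
x - 6070 = 1584 - 6070 = -4486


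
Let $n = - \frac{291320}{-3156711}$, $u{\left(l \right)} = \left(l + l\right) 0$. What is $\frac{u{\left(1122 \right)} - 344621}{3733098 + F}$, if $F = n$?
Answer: $- \frac{1087868901531}{11784311811998} \approx -0.092315$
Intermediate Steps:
$u{\left(l \right)} = 0$ ($u{\left(l \right)} = 2 l 0 = 0$)
$n = \frac{291320}{3156711}$ ($n = \left(-291320\right) \left(- \frac{1}{3156711}\right) = \frac{291320}{3156711} \approx 0.092286$)
$F = \frac{291320}{3156711} \approx 0.092286$
$\frac{u{\left(1122 \right)} - 344621}{3733098 + F} = \frac{0 - 344621}{3733098 + \frac{291320}{3156711}} = - \frac{344621}{\frac{11784311811998}{3156711}} = \left(-344621\right) \frac{3156711}{11784311811998} = - \frac{1087868901531}{11784311811998}$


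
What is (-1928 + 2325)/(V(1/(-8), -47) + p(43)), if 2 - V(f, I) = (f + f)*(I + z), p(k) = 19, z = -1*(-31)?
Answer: 397/17 ≈ 23.353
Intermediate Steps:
z = 31
V(f, I) = 2 - 2*f*(31 + I) (V(f, I) = 2 - (f + f)*(I + 31) = 2 - 2*f*(31 + I))
(-1928 + 2325)/(V(1/(-8), -47) + p(43)) = (-1928 + 2325)/((2 - 62/(-8) - 2*(-47)/(-8)) + 19) = 397/((2 - 62*(-⅛) - 2*(-47)*(-⅛)) + 19) = 397/((2 + 31/4 - 47/4) + 19) = 397/(-2 + 19) = 397/17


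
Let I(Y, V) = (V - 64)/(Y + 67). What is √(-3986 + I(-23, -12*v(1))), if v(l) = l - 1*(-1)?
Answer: 2*I*√997 ≈ 63.151*I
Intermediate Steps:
v(l) = 1 + l (v(l) = l + 1 = 1 + l)
I(Y, V) = (-64 + V)/(67 + Y)
√(-3986 + I(-23, -12*v(1))) = √(-3986 + (-64 - 12*(1 + 1))/(67 - 23)) = √(-3986 + (-64 - 12*2)/44) = √(-3986 + (-64 - 24)/44) = √(-3986 + (1/44)*(-88)) = √(-3986 - 2) = √(-3988) = 2*I*√997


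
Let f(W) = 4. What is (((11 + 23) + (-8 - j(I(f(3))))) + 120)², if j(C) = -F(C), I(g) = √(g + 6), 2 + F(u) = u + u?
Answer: 20776 + 576*√10 ≈ 22597.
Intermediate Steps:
F(u) = -2 + 2*u (F(u) = -2 + (u + u) = -2 + 2*u)
I(g) = √(6 + g)
j(C) = 2 - 2*C (j(C) = -(-2 + 2*C) = 2 - 2*C)
(((11 + 23) + (-8 - j(I(f(3))))) + 120)² = (((11 + 23) + (-8 - (2 - 2*√(6 + 4)))) + 120)² = ((34 + (-8 - (2 - 2*√10))) + 120)² = ((34 + (-8 + (-2 + 2*√10))) + 120)² = ((34 + (-10 + 2*√10)) + 120)² = ((24 + 2*√10) + 120)² = (144 + 2*√10)²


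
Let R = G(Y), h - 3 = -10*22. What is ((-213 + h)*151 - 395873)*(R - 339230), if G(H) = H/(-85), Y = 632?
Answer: 13287338371146/85 ≈ 1.5632e+11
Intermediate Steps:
G(H) = -H/85 (G(H) = H*(-1/85) = -H/85)
h = -217 (h = 3 - 10*22 = 3 - 220 = -217)
R = -632/85 (R = -1/85*632 = -632/85 ≈ -7.4353)
((-213 + h)*151 - 395873)*(R - 339230) = ((-213 - 217)*151 - 395873)*(-632/85 - 339230) = (-430*151 - 395873)*(-28835182/85) = (-64930 - 395873)*(-28835182/85) = -460803*(-28835182/85) = 13287338371146/85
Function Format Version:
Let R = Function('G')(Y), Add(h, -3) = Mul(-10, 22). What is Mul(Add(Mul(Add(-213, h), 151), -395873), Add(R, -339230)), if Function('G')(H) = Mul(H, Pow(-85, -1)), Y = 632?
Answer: Rational(13287338371146, 85) ≈ 1.5632e+11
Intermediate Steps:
Function('G')(H) = Mul(Rational(-1, 85), H) (Function('G')(H) = Mul(H, Rational(-1, 85)) = Mul(Rational(-1, 85), H))
h = -217 (h = Add(3, Mul(-10, 22)) = Add(3, -220) = -217)
R = Rational(-632, 85) (R = Mul(Rational(-1, 85), 632) = Rational(-632, 85) ≈ -7.4353)
Mul(Add(Mul(Add(-213, h), 151), -395873), Add(R, -339230)) = Mul(Add(Mul(Add(-213, -217), 151), -395873), Add(Rational(-632, 85), -339230)) = Mul(Add(Mul(-430, 151), -395873), Rational(-28835182, 85)) = Mul(Add(-64930, -395873), Rational(-28835182, 85)) = Mul(-460803, Rational(-28835182, 85)) = Rational(13287338371146, 85)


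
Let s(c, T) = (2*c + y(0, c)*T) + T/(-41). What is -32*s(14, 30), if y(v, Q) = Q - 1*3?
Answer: -468736/41 ≈ -11433.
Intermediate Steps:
y(v, Q) = -3 + Q (y(v, Q) = Q - 3 = -3 + Q)
s(c, T) = 2*c - T/41 + T*(-3 + c) (s(c, T) = (2*c + (-3 + c)*T) + T/(-41) = (2*c + T*(-3 + c)) + T*(-1/41) = (2*c + T*(-3 + c)) - T/41 = 2*c - T/41 + T*(-3 + c))
-32*s(14, 30) = -32*(2*14 - 124/41*30 + 30*14) = -32*(28 - 3720/41 + 420) = -32*14648/41 = -468736/41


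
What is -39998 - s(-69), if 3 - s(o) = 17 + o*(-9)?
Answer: -39363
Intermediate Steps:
s(o) = -14 + 9*o (s(o) = 3 - (17 + o*(-9)) = 3 - (17 - 9*o) = 3 + (-17 + 9*o) = -14 + 9*o)
-39998 - s(-69) = -39998 - (-14 + 9*(-69)) = -39998 - (-14 - 621) = -39998 - 1*(-635) = -39998 + 635 = -39363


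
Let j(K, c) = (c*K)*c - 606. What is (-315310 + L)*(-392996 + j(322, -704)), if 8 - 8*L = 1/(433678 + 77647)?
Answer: -4106597308042266895/81812 ≈ -5.0196e+13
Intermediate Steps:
j(K, c) = -606 + K*c² (j(K, c) = (K*c)*c - 606 = K*c² - 606 = -606 + K*c²)
L = 4090599/4090600 (L = 1 - 1/(8*(433678 + 77647)) = 1 - ⅛/511325 = 1 - ⅛*1/511325 = 1 - 1/4090600 = 4090599/4090600 ≈ 1.0000)
(-315310 + L)*(-392996 + j(322, -704)) = (-315310 + 4090599/4090600)*(-392996 + (-606 + 322*(-704)²)) = -1289802995401*(-392996 + (-606 + 322*495616))/4090600 = -1289802995401*(-392996 + (-606 + 159588352))/4090600 = -1289802995401*(-392996 + 159587746)/4090600 = -1289802995401/4090600*159194750 = -4106597308042266895/81812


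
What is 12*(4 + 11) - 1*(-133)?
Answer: 313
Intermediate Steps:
12*(4 + 11) - 1*(-133) = 12*15 + 133 = 180 + 133 = 313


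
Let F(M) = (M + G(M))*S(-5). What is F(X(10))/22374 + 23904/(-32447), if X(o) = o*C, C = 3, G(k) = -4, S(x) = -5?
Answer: -269523103/362984589 ≈ -0.74252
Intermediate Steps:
X(o) = 3*o (X(o) = o*3 = 3*o)
F(M) = 20 - 5*M (F(M) = (M - 4)*(-5) = (-4 + M)*(-5) = 20 - 5*M)
F(X(10))/22374 + 23904/(-32447) = (20 - 15*10)/22374 + 23904/(-32447) = (20 - 5*30)*(1/22374) + 23904*(-1/32447) = (20 - 150)*(1/22374) - 23904/32447 = -130*1/22374 - 23904/32447 = -65/11187 - 23904/32447 = -269523103/362984589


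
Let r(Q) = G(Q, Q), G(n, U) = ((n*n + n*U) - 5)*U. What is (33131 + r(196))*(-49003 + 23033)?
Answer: -391919061310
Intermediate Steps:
G(n, U) = U*(-5 + n² + U*n) (G(n, U) = ((n² + U*n) - 5)*U = (-5 + n² + U*n)*U = U*(-5 + n² + U*n))
r(Q) = Q*(-5 + 2*Q²) (r(Q) = Q*(-5 + Q² + Q*Q) = Q*(-5 + Q² + Q²) = Q*(-5 + 2*Q²))
(33131 + r(196))*(-49003 + 23033) = (33131 + 196*(-5 + 2*196²))*(-49003 + 23033) = (33131 + 196*(-5 + 2*38416))*(-25970) = (33131 + 196*(-5 + 76832))*(-25970) = (33131 + 196*76827)*(-25970) = (33131 + 15058092)*(-25970) = 15091223*(-25970) = -391919061310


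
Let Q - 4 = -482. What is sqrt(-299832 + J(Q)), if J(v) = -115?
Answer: I*sqrt(299947) ≈ 547.67*I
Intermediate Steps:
Q = -478 (Q = 4 - 482 = -478)
sqrt(-299832 + J(Q)) = sqrt(-299832 - 115) = sqrt(-299947) = I*sqrt(299947)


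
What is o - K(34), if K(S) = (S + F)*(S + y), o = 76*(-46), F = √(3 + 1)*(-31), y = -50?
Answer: -3944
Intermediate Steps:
F = -62 (F = √4*(-31) = 2*(-31) = -62)
o = -3496
K(S) = (-62 + S)*(-50 + S) (K(S) = (S - 62)*(S - 50) = (-62 + S)*(-50 + S))
o - K(34) = -3496 - (3100 + 34² - 112*34) = -3496 - (3100 + 1156 - 3808) = -3496 - 1*448 = -3496 - 448 = -3944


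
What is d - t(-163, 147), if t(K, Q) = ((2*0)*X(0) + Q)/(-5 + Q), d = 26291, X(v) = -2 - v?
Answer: 3733175/142 ≈ 26290.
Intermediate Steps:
t(K, Q) = Q/(-5 + Q) (t(K, Q) = ((2*0)*(-2 - 1*0) + Q)/(-5 + Q) = (0*(-2 + 0) + Q)/(-5 + Q) = (0*(-2) + Q)/(-5 + Q) = (0 + Q)/(-5 + Q) = Q/(-5 + Q))
d - t(-163, 147) = 26291 - 147/(-5 + 147) = 26291 - 147/142 = 3733175/142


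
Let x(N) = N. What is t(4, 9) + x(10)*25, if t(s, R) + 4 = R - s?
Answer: 251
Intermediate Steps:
t(s, R) = -4 + R - s (t(s, R) = -4 + (R - s) = -4 + R - s)
t(4, 9) + x(10)*25 = (-4 + 9 - 1*4) + 10*25 = (-4 + 9 - 4) + 250 = 1 + 250 = 251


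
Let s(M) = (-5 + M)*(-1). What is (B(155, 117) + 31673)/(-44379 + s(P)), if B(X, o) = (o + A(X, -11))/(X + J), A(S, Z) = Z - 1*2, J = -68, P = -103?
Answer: -2755655/3851577 ≈ -0.71546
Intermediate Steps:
s(M) = 5 - M
A(S, Z) = -2 + Z (A(S, Z) = Z - 2 = -2 + Z)
B(X, o) = (-13 + o)/(-68 + X) (B(X, o) = (o + (-2 - 11))/(X - 68) = (o - 13)/(-68 + X) = (-13 + o)/(-68 + X))
(B(155, 117) + 31673)/(-44379 + s(P)) = ((-13 + 117)/(-68 + 155) + 31673)/(-44379 + (5 - 1*(-103))) = (104/87 + 31673)/(-44379 + (5 + 103)) = ((1/87)*104 + 31673)/(-44379 + 108) = (104/87 + 31673)/(-44271) = (2755655/87)*(-1/44271) = -2755655/3851577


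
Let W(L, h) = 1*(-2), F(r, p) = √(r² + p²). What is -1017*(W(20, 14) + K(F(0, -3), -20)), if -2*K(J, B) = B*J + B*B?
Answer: 174924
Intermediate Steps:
F(r, p) = √(p² + r²)
K(J, B) = -B²/2 - B*J/2 (K(J, B) = -(B*J + B*B)/2 = -(B*J + B²)/2 = -(B² + B*J)/2 = -B²/2 - B*J/2)
W(L, h) = -2
-1017*(W(20, 14) + K(F(0, -3), -20)) = -1017*(-2 - ½*(-20)*(-20 + √((-3)² + 0²))) = -1017*(-2 - ½*(-20)*(-20 + √(9 + 0))) = -1017*(-2 - ½*(-20)*(-20 + √9)) = -1017*(-2 - ½*(-20)*(-20 + 3)) = -1017*(-2 - ½*(-20)*(-17)) = -1017*(-2 - 170) = -1017*(-172) = 174924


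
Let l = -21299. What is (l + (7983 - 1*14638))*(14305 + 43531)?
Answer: -1616747544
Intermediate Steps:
(l + (7983 - 1*14638))*(14305 + 43531) = (-21299 + (7983 - 1*14638))*(14305 + 43531) = (-21299 + (7983 - 14638))*57836 = (-21299 - 6655)*57836 = -27954*57836 = -1616747544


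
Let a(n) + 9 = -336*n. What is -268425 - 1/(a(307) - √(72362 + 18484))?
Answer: -952201993651238/3547367025 - 7*√206/3547367025 ≈ -2.6843e+5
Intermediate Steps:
a(n) = -9 - 336*n
-268425 - 1/(a(307) - √(72362 + 18484)) = -268425 - 1/((-9 - 336*307) - √(72362 + 18484)) = -268425 - 1/((-9 - 103152) - √90846) = -268425 - 1/(-103161 - 21*√206)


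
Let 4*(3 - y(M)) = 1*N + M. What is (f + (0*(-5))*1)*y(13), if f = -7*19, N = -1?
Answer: 0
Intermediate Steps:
f = -133
y(M) = 13/4 - M/4 (y(M) = 3 - (1*(-1) + M)/4 = 3 - (-1 + M)/4 = 3 + (1/4 - M/4) = 13/4 - M/4)
(f + (0*(-5))*1)*y(13) = (-133 + (0*(-5))*1)*(13/4 - 1/4*13) = (-133 + 0*1)*(13/4 - 13/4) = (-133 + 0)*0 = -133*0 = 0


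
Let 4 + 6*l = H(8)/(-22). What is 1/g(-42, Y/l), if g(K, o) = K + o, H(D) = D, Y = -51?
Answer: 8/225 ≈ 0.035556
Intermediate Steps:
l = -8/11 (l = -⅔ + (8/(-22))/6 = -⅔ + (8*(-1/22))/6 = -⅔ + (⅙)*(-4/11) = -⅔ - 2/33 = -8/11 ≈ -0.72727)
1/g(-42, Y/l) = 1/(-42 - 51/(-8/11)) = 1/(-42 - 51*(-11/8)) = 1/(-42 + 561/8) = 1/(225/8) = 8/225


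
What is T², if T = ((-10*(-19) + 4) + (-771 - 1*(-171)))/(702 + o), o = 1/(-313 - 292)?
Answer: 60334096900/180377734681 ≈ 0.33449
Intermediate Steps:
o = -1/605 (o = 1/(-605) = -1/605 ≈ -0.0016529)
T = -245630/424709 (T = ((-10*(-19) + 4) + (-771 - 1*(-171)))/(702 - 1/605) = ((190 + 4) + (-771 + 171))/(424709/605) = (194 - 600)*(605/424709) = -406*605/424709 = -245630/424709 ≈ -0.57835)
T² = (-245630/424709)² = 60334096900/180377734681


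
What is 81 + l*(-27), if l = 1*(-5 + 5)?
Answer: 81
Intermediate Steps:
l = 0 (l = 1*0 = 0)
81 + l*(-27) = 81 + 0*(-27) = 81 + 0 = 81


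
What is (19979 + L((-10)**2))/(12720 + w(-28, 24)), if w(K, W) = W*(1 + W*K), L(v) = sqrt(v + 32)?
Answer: -19979/3384 - sqrt(33)/1692 ≈ -5.9074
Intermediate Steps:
L(v) = sqrt(32 + v)
w(K, W) = W*(1 + K*W)
(19979 + L((-10)**2))/(12720 + w(-28, 24)) = (19979 + sqrt(32 + (-10)**2))/(12720 + 24*(1 - 28*24)) = (19979 + sqrt(32 + 100))/(12720 + 24*(1 - 672)) = (19979 + sqrt(132))/(12720 + 24*(-671)) = (19979 + 2*sqrt(33))/(12720 - 16104) = (19979 + 2*sqrt(33))/(-3384) = (19979 + 2*sqrt(33))*(-1/3384) = -19979/3384 - sqrt(33)/1692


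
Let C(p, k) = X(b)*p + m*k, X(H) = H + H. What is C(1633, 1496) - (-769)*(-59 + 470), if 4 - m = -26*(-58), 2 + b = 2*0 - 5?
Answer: -1956787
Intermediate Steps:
b = -7 (b = -2 + (2*0 - 5) = -2 + (0 - 5) = -2 - 5 = -7)
X(H) = 2*H
m = -1504 (m = 4 - (-26)*(-58) = 4 - 1*1508 = 4 - 1508 = -1504)
C(p, k) = -1504*k - 14*p (C(p, k) = (2*(-7))*p - 1504*k = -14*p - 1504*k = -1504*k - 14*p)
C(1633, 1496) - (-769)*(-59 + 470) = (-1504*1496 - 14*1633) - (-769)*(-59 + 470) = (-2249984 - 22862) - (-769)*411 = -2272846 - 1*(-316059) = -2272846 + 316059 = -1956787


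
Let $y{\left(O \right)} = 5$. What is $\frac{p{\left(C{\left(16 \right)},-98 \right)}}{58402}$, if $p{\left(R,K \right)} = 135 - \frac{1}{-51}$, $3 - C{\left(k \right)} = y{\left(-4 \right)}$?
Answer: $\frac{3443}{1489251} \approx 0.0023119$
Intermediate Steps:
$C{\left(k \right)} = -2$ ($C{\left(k \right)} = 3 - 5 = -2$)
$p{\left(R,K \right)} = \frac{6886}{51}$ ($p{\left(R,K \right)} = 135 - - \frac{1}{51} = 135 + \frac{1}{51} = \frac{6886}{51}$)
$\frac{p{\left(C{\left(16 \right)},-98 \right)}}{58402} = \frac{6886}{51 \cdot 58402} = \frac{6886}{51} \cdot \frac{1}{58402} = \frac{3443}{1489251}$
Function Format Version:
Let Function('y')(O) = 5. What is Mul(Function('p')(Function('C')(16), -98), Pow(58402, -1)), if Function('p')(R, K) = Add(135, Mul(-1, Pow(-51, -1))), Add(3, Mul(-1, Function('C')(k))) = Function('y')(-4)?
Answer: Rational(3443, 1489251) ≈ 0.0023119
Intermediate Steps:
Function('C')(k) = -2 (Function('C')(k) = Add(3, Mul(-1, 5)) = Add(3, -5) = -2)
Function('p')(R, K) = Rational(6886, 51) (Function('p')(R, K) = Add(135, Mul(-1, Rational(-1, 51))) = Add(135, Rational(1, 51)) = Rational(6886, 51))
Mul(Function('p')(Function('C')(16), -98), Pow(58402, -1)) = Mul(Rational(6886, 51), Pow(58402, -1)) = Mul(Rational(6886, 51), Rational(1, 58402)) = Rational(3443, 1489251)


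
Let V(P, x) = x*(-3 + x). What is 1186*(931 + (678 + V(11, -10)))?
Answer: 2062454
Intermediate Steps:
1186*(931 + (678 + V(11, -10))) = 1186*(931 + (678 - 10*(-3 - 10))) = 1186*(931 + (678 - 10*(-13))) = 1186*(931 + (678 + 130)) = 1186*(931 + 808) = 1186*1739 = 2062454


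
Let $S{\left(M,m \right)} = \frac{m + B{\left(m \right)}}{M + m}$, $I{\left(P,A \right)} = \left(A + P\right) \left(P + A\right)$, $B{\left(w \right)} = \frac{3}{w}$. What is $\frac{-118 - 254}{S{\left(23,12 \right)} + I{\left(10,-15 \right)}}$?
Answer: $- \frac{2480}{169} \approx -14.675$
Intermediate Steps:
$I{\left(P,A \right)} = \left(A + P\right)^{2}$ ($I{\left(P,A \right)} = \left(A + P\right) \left(A + P\right) = \left(A + P\right)^{2}$)
$S{\left(M,m \right)} = \frac{m + \frac{3}{m}}{M + m}$
$\frac{-118 - 254}{S{\left(23,12 \right)} + I{\left(10,-15 \right)}} = \frac{-118 - 254}{\frac{3 + 12^{2}}{12 \left(23 + 12\right)} + \left(-15 + 10\right)^{2}} = - \frac{372}{\frac{3 + 144}{12 \cdot 35} + \left(-5\right)^{2}} = - \frac{372}{\frac{1}{12} \cdot \frac{1}{35} \cdot 147 + 25} = - \frac{372}{\frac{7}{20} + 25} = - \frac{372}{\frac{507}{20}} = \left(-372\right) \frac{20}{507} = - \frac{2480}{169}$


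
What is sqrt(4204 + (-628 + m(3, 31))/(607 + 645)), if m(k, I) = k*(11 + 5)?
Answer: sqrt(411816291)/313 ≈ 64.835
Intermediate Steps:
m(k, I) = 16*k (m(k, I) = k*16 = 16*k)
sqrt(4204 + (-628 + m(3, 31))/(607 + 645)) = sqrt(4204 + (-628 + 16*3)/(607 + 645)) = sqrt(4204 + (-628 + 48)/1252) = sqrt(4204 - 580*1/1252) = sqrt(4204 - 145/313) = sqrt(1315707/313) = sqrt(411816291)/313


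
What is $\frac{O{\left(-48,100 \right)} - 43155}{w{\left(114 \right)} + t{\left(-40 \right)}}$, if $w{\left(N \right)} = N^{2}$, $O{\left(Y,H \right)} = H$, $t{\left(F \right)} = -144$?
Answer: $- \frac{43055}{12852} \approx -3.3501$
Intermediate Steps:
$\frac{O{\left(-48,100 \right)} - 43155}{w{\left(114 \right)} + t{\left(-40 \right)}} = \frac{100 - 43155}{114^{2} - 144} = - \frac{43055}{12996 - 144} = - \frac{43055}{12852}$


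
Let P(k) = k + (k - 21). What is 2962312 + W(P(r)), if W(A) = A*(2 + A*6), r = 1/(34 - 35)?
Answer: 2965440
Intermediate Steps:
r = -1 (r = 1/(-1) = -1)
P(k) = -21 + 2*k (P(k) = k + (-21 + k) = -21 + 2*k)
W(A) = A*(2 + 6*A)
2962312 + W(P(r)) = 2962312 + 2*(-21 + 2*(-1))*(1 + 3*(-21 + 2*(-1))) = 2962312 + 2*(-21 - 2)*(1 + 3*(-21 - 2)) = 2962312 + 2*(-23)*(1 + 3*(-23)) = 2962312 + 2*(-23)*(1 - 69) = 2962312 + 2*(-23)*(-68) = 2962312 + 3128 = 2965440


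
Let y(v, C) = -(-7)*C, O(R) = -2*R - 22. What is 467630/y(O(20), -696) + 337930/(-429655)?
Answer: -20256596261/209327916 ≈ -96.770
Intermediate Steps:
O(R) = -22 - 2*R
y(v, C) = 7*C
467630/y(O(20), -696) + 337930/(-429655) = 467630/((7*(-696))) + 337930/(-429655) = 467630/(-4872) + 337930*(-1/429655) = 467630*(-1/4872) - 67586/85931 = -233815/2436 - 67586/85931 = -20256596261/209327916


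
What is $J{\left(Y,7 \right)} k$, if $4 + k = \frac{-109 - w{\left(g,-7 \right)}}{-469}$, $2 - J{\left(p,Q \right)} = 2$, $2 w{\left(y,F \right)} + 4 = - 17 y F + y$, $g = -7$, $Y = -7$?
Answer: $0$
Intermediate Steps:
$w{\left(y,F \right)} = -2 + \frac{y}{2} - \frac{17 F y}{2}$ ($w{\left(y,F \right)} = -2 + \frac{- 17 y F + y}{2} = -2 + \frac{- 17 F y + y}{2} = -2 + \frac{y - 17 F y}{2} = -2 - \left(- \frac{y}{2} + \frac{17 F y}{2}\right) = -2 + \frac{y}{2} - \frac{17 F y}{2}$)
$J{\left(p,Q \right)} = 0$ ($J{\left(p,Q \right)} = 2 - 2 = 0$)
$k = - \frac{2189}{469}$ ($k = -4 + \frac{-109 - \left(-2 + \frac{1}{2} \left(-7\right) - \left(- \frac{119}{2}\right) \left(-7\right)\right)}{-469} = -4 + \left(-109 - \left(-2 - \frac{7}{2} - \frac{833}{2}\right)\right) \left(- \frac{1}{469}\right) = -4 + \left(-109 - -422\right) \left(- \frac{1}{469}\right) = -4 + \left(-109 + 422\right) \left(- \frac{1}{469}\right) = -4 + 313 \left(- \frac{1}{469}\right) = -4 - \frac{313}{469} = - \frac{2189}{469} \approx -4.6674$)
$J{\left(Y,7 \right)} k = 0 \left(- \frac{2189}{469}\right) = 0$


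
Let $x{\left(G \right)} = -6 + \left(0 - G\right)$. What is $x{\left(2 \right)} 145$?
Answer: $-1160$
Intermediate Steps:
$x{\left(G \right)} = -6 - G$
$x{\left(2 \right)} 145 = \left(-6 - 2\right) 145 = \left(-8\right) 145 = -1160$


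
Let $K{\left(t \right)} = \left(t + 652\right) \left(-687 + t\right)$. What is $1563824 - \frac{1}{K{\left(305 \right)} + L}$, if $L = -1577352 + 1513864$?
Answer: $\frac{670977453089}{429062} \approx 1.5638 \cdot 10^{6}$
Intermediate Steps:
$L = -63488$
$K{\left(t \right)} = \left(-687 + t\right) \left(652 + t\right)$ ($K{\left(t \right)} = \left(652 + t\right) \left(-687 + t\right) = \left(-687 + t\right) \left(652 + t\right)$)
$1563824 - \frac{1}{K{\left(305 \right)} + L} = 1563824 - \frac{1}{\left(-447924 + 305^{2} - 10675\right) - 63488} = 1563824 - \frac{1}{\left(-447924 + 93025 - 10675\right) - 63488} = 1563824 - \frac{1}{-365574 - 63488} = 1563824 - \frac{1}{-429062} = 1563824 - - \frac{1}{429062} = 1563824 + \frac{1}{429062} = \frac{670977453089}{429062}$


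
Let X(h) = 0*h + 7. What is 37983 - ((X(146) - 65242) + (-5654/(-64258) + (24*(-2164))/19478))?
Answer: 32298166030877/312904331 ≈ 1.0322e+5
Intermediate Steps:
X(h) = 7 (X(h) = 0 + 7 = 7)
37983 - ((X(146) - 65242) + (-5654/(-64258) + (24*(-2164))/19478)) = 37983 - ((7 - 65242) + (-5654/(-64258) + (24*(-2164))/19478)) = 37983 - (-65235 + (-5654*(-1/64258) - 51936*1/19478)) = 37983 - (-65235 + (2827/32129 - 25968/9739)) = 37983 - (-65235 - 806793719/312904331) = 37983 - 1*(-20413120826504/312904331) = 37983 + 20413120826504/312904331 = 32298166030877/312904331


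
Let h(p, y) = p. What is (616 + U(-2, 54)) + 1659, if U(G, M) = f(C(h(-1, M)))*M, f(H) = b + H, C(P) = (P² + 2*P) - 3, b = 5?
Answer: 2329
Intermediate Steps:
C(P) = -3 + P² + 2*P
f(H) = 5 + H
U(G, M) = M (U(G, M) = (5 + (-3 + (-1)² + 2*(-1)))*M = (5 + (-3 + 1 - 2))*M = (5 - 4)*M = 1*M = M)
(616 + U(-2, 54)) + 1659 = (616 + 54) + 1659 = 670 + 1659 = 2329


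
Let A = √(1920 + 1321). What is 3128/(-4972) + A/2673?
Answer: -782/1243 + √3241/2673 ≈ -0.60783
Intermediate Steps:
A = √3241 ≈ 56.930
3128/(-4972) + A/2673 = 3128/(-4972) + √3241/2673 = 3128*(-1/4972) + √3241*(1/2673) = -782/1243 + √3241/2673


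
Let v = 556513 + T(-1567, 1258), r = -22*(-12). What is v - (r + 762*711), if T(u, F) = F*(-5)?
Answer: 8177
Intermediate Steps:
T(u, F) = -5*F
r = 264
v = 550223 (v = 556513 - 5*1258 = 556513 - 6290 = 550223)
v - (r + 762*711) = 550223 - (264 + 762*711) = 550223 - (264 + 541782) = 550223 - 1*542046 = 550223 - 542046 = 8177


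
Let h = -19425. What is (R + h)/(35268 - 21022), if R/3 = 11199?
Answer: 7086/7123 ≈ 0.99481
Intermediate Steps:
R = 33597 (R = 3*11199 = 33597)
(R + h)/(35268 - 21022) = (33597 - 19425)/(35268 - 21022) = 14172/14246 = 14172*(1/14246) = 7086/7123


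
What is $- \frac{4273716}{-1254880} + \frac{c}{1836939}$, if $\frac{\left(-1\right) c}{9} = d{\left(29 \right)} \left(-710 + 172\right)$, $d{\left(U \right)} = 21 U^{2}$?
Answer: $\frac{9596755763157}{192094834360} \approx 49.958$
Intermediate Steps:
$c = 85514562$ ($c = - 9 \cdot 21 \cdot 29^{2} \left(-710 + 172\right) = - 9 \cdot 21 \cdot 841 \left(-538\right) = - 9 \cdot 17661 \left(-538\right) = \left(-9\right) \left(-9501618\right) = 85514562$)
$- \frac{4273716}{-1254880} + \frac{c}{1836939} = - \frac{4273716}{-1254880} + \frac{85514562}{1836939} = \left(-4273716\right) \left(- \frac{1}{1254880}\right) + 85514562 \cdot \frac{1}{1836939} = \frac{1068429}{313720} + \frac{28504854}{612313} = \frac{9596755763157}{192094834360}$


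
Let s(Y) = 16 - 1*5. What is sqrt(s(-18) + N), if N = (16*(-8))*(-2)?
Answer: sqrt(267) ≈ 16.340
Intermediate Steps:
s(Y) = 11 (s(Y) = 16 - 5 = 11)
N = 256 (N = -128*(-2) = 256)
sqrt(s(-18) + N) = sqrt(11 + 256) = sqrt(267)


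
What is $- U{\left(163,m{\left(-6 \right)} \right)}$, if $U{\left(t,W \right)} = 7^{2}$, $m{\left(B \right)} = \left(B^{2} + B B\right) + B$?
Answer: $-49$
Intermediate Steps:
$m{\left(B \right)} = B + 2 B^{2}$ ($m{\left(B \right)} = \left(B^{2} + B^{2}\right) + B = 2 B^{2} + B = B + 2 B^{2}$)
$U{\left(t,W \right)} = 49$
$- U{\left(163,m{\left(-6 \right)} \right)} = \left(-1\right) 49 = -49$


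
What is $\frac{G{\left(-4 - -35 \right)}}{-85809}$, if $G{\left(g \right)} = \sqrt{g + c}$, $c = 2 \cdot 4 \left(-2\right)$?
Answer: $- \frac{\sqrt{15}}{85809} \approx -4.5135 \cdot 10^{-5}$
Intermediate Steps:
$c = -16$ ($c = 8 \left(-2\right) = -16$)
$G{\left(g \right)} = \sqrt{-16 + g}$ ($G{\left(g \right)} = \sqrt{g - 16} = \sqrt{-16 + g}$)
$\frac{G{\left(-4 - -35 \right)}}{-85809} = \frac{\sqrt{-16 - -31}}{-85809} = \sqrt{-16 + \left(-4 + 35\right)} \left(- \frac{1}{85809}\right) = \sqrt{-16 + 31} \left(- \frac{1}{85809}\right) = \sqrt{15} \left(- \frac{1}{85809}\right) = - \frac{\sqrt{15}}{85809}$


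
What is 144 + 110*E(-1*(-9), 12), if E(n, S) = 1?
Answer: 254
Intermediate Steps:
144 + 110*E(-1*(-9), 12) = 144 + 110*1 = 144 + 110 = 254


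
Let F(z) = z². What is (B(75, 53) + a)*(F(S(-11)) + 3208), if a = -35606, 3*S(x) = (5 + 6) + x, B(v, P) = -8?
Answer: -114249712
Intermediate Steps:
S(x) = 11/3 + x/3 (S(x) = ((5 + 6) + x)/3 = (11 + x)/3 = 11/3 + x/3)
(B(75, 53) + a)*(F(S(-11)) + 3208) = (-8 - 35606)*((11/3 + (⅓)*(-11))² + 3208) = -35614*((11/3 - 11/3)² + 3208) = -35614*(0² + 3208) = -35614*(0 + 3208) = -35614*3208 = -114249712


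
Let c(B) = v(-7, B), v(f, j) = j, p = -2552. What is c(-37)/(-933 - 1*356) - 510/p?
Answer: 375907/1644764 ≈ 0.22855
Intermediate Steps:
c(B) = B
c(-37)/(-933 - 1*356) - 510/p = -37/(-933 - 1*356) - 510/(-2552) = -37/(-933 - 356) - 510*(-1/2552) = -37/(-1289) + 255/1276 = -37*(-1/1289) + 255/1276 = 37/1289 + 255/1276 = 375907/1644764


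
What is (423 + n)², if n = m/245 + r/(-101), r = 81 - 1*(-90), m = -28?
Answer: 2216870855056/12496225 ≈ 1.7740e+5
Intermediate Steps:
r = 171 (r = 81 + 90 = 171)
n = -6389/3535 (n = -28/245 + 171/(-101) = -28*1/245 + 171*(-1/101) = -4/35 - 171/101 = -6389/3535 ≈ -1.8074)
(423 + n)² = (423 - 6389/3535)² = (1488916/3535)² = 2216870855056/12496225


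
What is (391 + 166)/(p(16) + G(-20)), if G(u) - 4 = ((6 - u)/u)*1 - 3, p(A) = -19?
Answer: -5570/193 ≈ -28.860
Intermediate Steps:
G(u) = 1 + (6 - u)/u (G(u) = 4 + (((6 - u)/u)*1 - 3) = 4 + ((6 - u)/u - 3) = 4 + (-3 + (6 - u)/u) = 1 + (6 - u)/u)
(391 + 166)/(p(16) + G(-20)) = (391 + 166)/(-19 + 6/(-20)) = 557/(-19 + 6*(-1/20)) = 557/(-19 - 3/10) = 557/(-193/10) = 557*(-10/193) = -5570/193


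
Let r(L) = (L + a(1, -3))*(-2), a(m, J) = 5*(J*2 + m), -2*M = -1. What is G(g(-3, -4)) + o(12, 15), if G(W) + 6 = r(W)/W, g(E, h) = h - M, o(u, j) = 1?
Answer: -163/9 ≈ -18.111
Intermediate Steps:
M = ½ (M = -½*(-1) = ½ ≈ 0.50000)
a(m, J) = 5*m + 10*J (a(m, J) = 5*(2*J + m) = 5*(m + 2*J) = 5*m + 10*J)
r(L) = 50 - 2*L (r(L) = (L + (5*1 + 10*(-3)))*(-2) = (L + (5 - 30))*(-2) = (L - 25)*(-2) = (-25 + L)*(-2) = 50 - 2*L)
g(E, h) = -½ + h (g(E, h) = h - 1*½ = h - ½ = -½ + h)
G(W) = -6 + (50 - 2*W)/W
G(g(-3, -4)) + o(12, 15) = (-8 + 50/(-½ - 4)) + 1 = (-8 + 50/(-9/2)) + 1 = (-8 + 50*(-2/9)) + 1 = (-8 - 100/9) + 1 = -172/9 + 1 = -163/9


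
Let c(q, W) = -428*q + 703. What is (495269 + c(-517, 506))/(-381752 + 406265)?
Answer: 717248/24513 ≈ 29.260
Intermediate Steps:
c(q, W) = 703 - 428*q
(495269 + c(-517, 506))/(-381752 + 406265) = (495269 + (703 - 428*(-517)))/(-381752 + 406265) = (495269 + (703 + 221276))/24513 = (495269 + 221979)*(1/24513) = 717248*(1/24513) = 717248/24513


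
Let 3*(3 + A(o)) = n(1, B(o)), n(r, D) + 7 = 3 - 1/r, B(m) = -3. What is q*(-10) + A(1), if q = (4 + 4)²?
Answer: -1934/3 ≈ -644.67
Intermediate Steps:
q = 64 (q = 8² = 64)
n(r, D) = -4 - 1/r (n(r, D) = -7 + (3 - 1/r) = -4 - 1/r)
A(o) = -14/3 (A(o) = -3 + (-4 - 1/1)/3 = -3 + (-4 - 1*1)/3 = -3 + (-4 - 1)/3 = -3 + (⅓)*(-5) = -3 - 5/3 = -14/3)
q*(-10) + A(1) = 64*(-10) - 14/3 = -640 - 14/3 = -1934/3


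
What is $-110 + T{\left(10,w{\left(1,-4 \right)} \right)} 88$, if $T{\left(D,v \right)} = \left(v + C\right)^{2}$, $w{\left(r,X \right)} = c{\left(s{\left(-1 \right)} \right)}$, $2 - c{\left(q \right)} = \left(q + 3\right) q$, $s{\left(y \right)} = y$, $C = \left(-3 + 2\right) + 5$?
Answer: $5522$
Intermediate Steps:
$C = 4$ ($C = -1 + 5 = 4$)
$c{\left(q \right)} = 2 - q \left(3 + q\right)$ ($c{\left(q \right)} = 2 - \left(q + 3\right) q = 2 - \left(3 + q\right) q = 2 - q \left(3 + q\right)$)
$w{\left(r,X \right)} = 4$ ($w{\left(r,X \right)} = 2 - \left(-1\right)^{2} - -3 = 2 - 1 + 3 = 4$)
$T{\left(D,v \right)} = \left(4 + v\right)^{2}$ ($T{\left(D,v \right)} = \left(v + 4\right)^{2} = \left(4 + v\right)^{2}$)
$-110 + T{\left(10,w{\left(1,-4 \right)} \right)} 88 = -110 + \left(4 + 4\right)^{2} \cdot 88 = -110 + 8^{2} \cdot 88 = -110 + 64 \cdot 88 = -110 + 5632 = 5522$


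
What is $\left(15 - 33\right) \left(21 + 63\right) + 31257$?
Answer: $29745$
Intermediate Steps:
$\left(15 - 33\right) \left(21 + 63\right) + 31257 = \left(15 - 33\right) 84 + 31257 = \left(-18\right) 84 + 31257 = -1512 + 31257 = 29745$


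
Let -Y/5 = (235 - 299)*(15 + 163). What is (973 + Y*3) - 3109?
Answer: 168744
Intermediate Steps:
Y = 56960 (Y = -5*(235 - 299)*(15 + 163) = -(-320)*178 = -5*(-11392) = 56960)
(973 + Y*3) - 3109 = (973 + 56960*3) - 3109 = (973 + 170880) - 3109 = 171853 - 3109 = 168744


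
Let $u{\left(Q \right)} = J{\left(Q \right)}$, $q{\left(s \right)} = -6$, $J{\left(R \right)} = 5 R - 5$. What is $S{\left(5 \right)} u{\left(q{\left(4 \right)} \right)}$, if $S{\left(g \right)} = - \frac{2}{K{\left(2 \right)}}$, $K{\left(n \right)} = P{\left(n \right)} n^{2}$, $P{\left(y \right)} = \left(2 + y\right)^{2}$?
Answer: $\frac{35}{32} \approx 1.0938$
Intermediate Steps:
$J{\left(R \right)} = -5 + 5 R$
$u{\left(Q \right)} = -5 + 5 Q$
$K{\left(n \right)} = n^{2} \left(2 + n\right)^{2}$ ($K{\left(n \right)} = \left(2 + n\right)^{2} n^{2} = n^{2} \left(2 + n\right)^{2}$)
$S{\left(g \right)} = - \frac{1}{32}$ ($S{\left(g \right)} = - \frac{2}{2^{2} \left(2 + 2\right)^{2}} = - \frac{2}{4 \cdot 4^{2}} = - \frac{2}{4 \cdot 16} = - \frac{2}{64} = \left(-2\right) \frac{1}{64} = - \frac{1}{32}$)
$S{\left(5 \right)} u{\left(q{\left(4 \right)} \right)} = - \frac{-5 + 5 \left(-6\right)}{32} = - \frac{-5 - 30}{32} = \left(- \frac{1}{32}\right) \left(-35\right) = \frac{35}{32}$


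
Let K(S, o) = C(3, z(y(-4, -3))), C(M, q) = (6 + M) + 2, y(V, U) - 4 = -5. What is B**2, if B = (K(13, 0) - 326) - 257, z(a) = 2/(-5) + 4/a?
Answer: 327184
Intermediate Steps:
y(V, U) = -1 (y(V, U) = 4 - 5 = -1)
z(a) = -2/5 + 4/a (z(a) = 2*(-1/5) + 4/a = -2/5 + 4/a)
C(M, q) = 8 + M
K(S, o) = 11 (K(S, o) = 8 + 3 = 11)
B = -572 (B = (11 - 326) - 257 = -315 - 257 = -572)
B**2 = (-572)**2 = 327184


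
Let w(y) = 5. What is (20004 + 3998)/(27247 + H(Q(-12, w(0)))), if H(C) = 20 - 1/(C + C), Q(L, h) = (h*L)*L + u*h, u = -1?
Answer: 34322860/38991809 ≈ 0.88026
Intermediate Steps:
Q(L, h) = -h + h*L² (Q(L, h) = (h*L)*L - h = (L*h)*L - h = h*L² - h = -h + h*L²)
H(C) = 20 - 1/(2*C)
(20004 + 3998)/(27247 + H(Q(-12, w(0)))) = (20004 + 3998)/(27247 + (20 - 1/(5*(-1 + (-12)²))/2)) = 24002/(27247 + (20 - 1/(5*(-1 + 144))/2)) = 24002/(27247 + (20 - 1/(2*(5*143)))) = 24002/(27247 + (20 - ½/715)) = 24002/(27247 + (20 - ½*1/715)) = 24002/(27247 + (20 - 1/1430)) = 24002/(27247 + 28599/1430) = 24002/(38991809/1430) = 24002*(1430/38991809) = 34322860/38991809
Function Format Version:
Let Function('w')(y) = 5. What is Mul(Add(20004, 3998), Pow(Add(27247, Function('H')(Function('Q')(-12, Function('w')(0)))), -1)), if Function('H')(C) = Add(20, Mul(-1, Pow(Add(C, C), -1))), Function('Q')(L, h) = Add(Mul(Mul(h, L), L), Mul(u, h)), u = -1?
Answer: Rational(34322860, 38991809) ≈ 0.88026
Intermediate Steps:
Function('Q')(L, h) = Add(Mul(-1, h), Mul(h, Pow(L, 2))) (Function('Q')(L, h) = Add(Mul(Mul(h, L), L), Mul(-1, h)) = Add(Mul(Mul(L, h), L), Mul(-1, h)) = Add(Mul(h, Pow(L, 2)), Mul(-1, h)) = Add(Mul(-1, h), Mul(h, Pow(L, 2))))
Function('H')(C) = Add(20, Mul(Rational(-1, 2), Pow(C, -1))) (Function('H')(C) = Add(20, Mul(-1, Pow(Mul(2, C), -1))) = Add(20, Mul(-1, Mul(Rational(1, 2), Pow(C, -1)))) = Add(20, Mul(Rational(-1, 2), Pow(C, -1))))
Mul(Add(20004, 3998), Pow(Add(27247, Function('H')(Function('Q')(-12, Function('w')(0)))), -1)) = Mul(Add(20004, 3998), Pow(Add(27247, Add(20, Mul(Rational(-1, 2), Pow(Mul(5, Add(-1, Pow(-12, 2))), -1)))), -1)) = Mul(24002, Pow(Add(27247, Add(20, Mul(Rational(-1, 2), Pow(Mul(5, Add(-1, 144)), -1)))), -1)) = Mul(24002, Pow(Add(27247, Add(20, Mul(Rational(-1, 2), Pow(Mul(5, 143), -1)))), -1)) = Mul(24002, Pow(Add(27247, Add(20, Mul(Rational(-1, 2), Pow(715, -1)))), -1)) = Mul(24002, Pow(Add(27247, Add(20, Mul(Rational(-1, 2), Rational(1, 715)))), -1)) = Mul(24002, Pow(Add(27247, Add(20, Rational(-1, 1430))), -1)) = Mul(24002, Pow(Add(27247, Rational(28599, 1430)), -1)) = Mul(24002, Pow(Rational(38991809, 1430), -1)) = Mul(24002, Rational(1430, 38991809)) = Rational(34322860, 38991809)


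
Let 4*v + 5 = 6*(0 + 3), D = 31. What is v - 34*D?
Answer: -4203/4 ≈ -1050.8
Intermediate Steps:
v = 13/4 (v = -5/4 + (6*(0 + 3))/4 = -5/4 + (6*3)/4 = -5/4 + (1/4)*18 = -5/4 + 9/2 = 13/4 ≈ 3.2500)
v - 34*D = 13/4 - 34*31 = 13/4 - 1054 = -4203/4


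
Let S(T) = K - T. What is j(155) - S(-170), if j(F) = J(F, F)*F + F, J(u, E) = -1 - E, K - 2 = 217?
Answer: -24414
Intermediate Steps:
K = 219 (K = 2 + 217 = 219)
j(F) = F + F*(-1 - F) (j(F) = (-1 - F)*F + F = F*(-1 - F) + F = F + F*(-1 - F))
S(T) = 219 - T
j(155) - S(-170) = -1*155² - (219 - 1*(-170)) = -1*24025 - (219 + 170) = -24025 - 1*389 = -24025 - 389 = -24414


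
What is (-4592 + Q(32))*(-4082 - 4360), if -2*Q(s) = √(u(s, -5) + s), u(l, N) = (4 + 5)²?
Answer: 38765664 + 4221*√113 ≈ 3.8811e+7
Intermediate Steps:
u(l, N) = 81 (u(l, N) = 9² = 81)
Q(s) = -√(81 + s)/2
(-4592 + Q(32))*(-4082 - 4360) = (-4592 - √(81 + 32)/2)*(-4082 - 4360) = (-4592 - √113/2)*(-8442) = 38765664 + 4221*√113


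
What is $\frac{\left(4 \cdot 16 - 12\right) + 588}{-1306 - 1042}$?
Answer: $- \frac{160}{587} \approx -0.27257$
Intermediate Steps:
$\frac{\left(4 \cdot 16 - 12\right) + 588}{-1306 - 1042} = \frac{\left(64 - 12\right) + 588}{-2348} = \left(52 + 588\right) \left(- \frac{1}{2348}\right) = 640 \left(- \frac{1}{2348}\right) = - \frac{160}{587}$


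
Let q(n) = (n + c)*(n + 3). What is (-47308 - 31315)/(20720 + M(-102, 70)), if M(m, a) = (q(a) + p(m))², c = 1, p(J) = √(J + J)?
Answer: 78623*I/(-26884005*I + 20732*√51) ≈ -0.0029244 + 1.6106e-5*I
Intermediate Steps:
p(J) = √2*√J (p(J) = √(2*J) = √2*√J)
q(n) = (1 + n)*(3 + n) (q(n) = (n + 1)*(n + 3) = (1 + n)*(3 + n))
M(m, a) = (3 + a² + 4*a + √2*√m)² (M(m, a) = ((3 + a² + 4*a) + √2*√m)² = (3 + a² + 4*a + √2*√m)²)
(-47308 - 31315)/(20720 + M(-102, 70)) = (-47308 - 31315)/(20720 + (3 + 70² + 4*70 + √2*√(-102))²) = -78623/(20720 + (3 + 4900 + 280 + √2*(I*√102))²) = -78623/(20720 + (3 + 4900 + 280 + 2*I*√51)²) = -78623/(20720 + (5183 + 2*I*√51)²)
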